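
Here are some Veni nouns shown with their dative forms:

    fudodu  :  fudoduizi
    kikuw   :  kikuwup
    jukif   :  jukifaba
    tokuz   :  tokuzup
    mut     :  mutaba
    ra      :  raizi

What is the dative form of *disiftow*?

disiftowup

The suffix is conditioned by the final sound: -aba when the stem ends in a voiceless consonant (*jukif*, *mut*); -up when the stem ends in a voiced consonant (*kikuw*, *tokuz*); -izi when the stem ends in a vowel (*fudodu*, *ra*).
Since the final sound of *disiftow* is /w/ (a voiced consonant), it takes -up, giving *disiftowup*.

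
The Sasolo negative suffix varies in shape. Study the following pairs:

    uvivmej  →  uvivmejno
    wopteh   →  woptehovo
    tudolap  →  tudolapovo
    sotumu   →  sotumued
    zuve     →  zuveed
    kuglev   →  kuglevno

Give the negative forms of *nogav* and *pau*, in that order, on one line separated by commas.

nogavno, paued

The alternation tracks the final sound of the stem — -ovo when the stem ends in a voiceless consonant (*wopteh*, *tudolap*); -no when the stem ends in a voiced consonant (*uvivmej*, *kuglev*); -ed when the stem ends in a vowel (*sotumu*, *zuve*).
Since the final sound of *nogav* is /v/ (a voiced consonant), it takes -no, giving *nogavno*.
Since the final sound of *pau* is /u/ (a vowel), it takes -ed, giving *paued*.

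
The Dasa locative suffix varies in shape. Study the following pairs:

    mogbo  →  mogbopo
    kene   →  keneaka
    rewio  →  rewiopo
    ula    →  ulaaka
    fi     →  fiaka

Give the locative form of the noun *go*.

gopo

Looking at the last vowel of each stem: -po when the last vowel of the stem is a rounded vowel (*mogbo*, *rewio*); -aka when the last vowel of the stem is an unrounded vowel (*kene*, *ula*, *fi*).
Since the last vowel of *go* is /o/ (a rounded vowel), it takes -po, giving *gopo*.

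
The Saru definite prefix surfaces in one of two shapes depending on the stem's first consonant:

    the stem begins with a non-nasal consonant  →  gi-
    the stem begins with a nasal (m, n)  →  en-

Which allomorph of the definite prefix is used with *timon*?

*timon* — first consonant /t/ (non-nasal) → gi-.

gi-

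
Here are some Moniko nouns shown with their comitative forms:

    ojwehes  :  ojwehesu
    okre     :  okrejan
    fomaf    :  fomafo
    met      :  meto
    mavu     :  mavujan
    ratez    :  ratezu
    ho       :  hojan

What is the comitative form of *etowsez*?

etowsezu

The pattern is sibilance of the final sound: -u when the stem ends in a sibilant (*ojwehes*, *ratez*); -o when the stem ends in a non-sibilant consonant (*fomaf*, *met*); -jan when the stem ends in a vowel (*okre*, *mavu*, *ho*).
Since the final sound of *etowsez* is /z/ (a sibilant), it takes -u, giving *etowsezu*.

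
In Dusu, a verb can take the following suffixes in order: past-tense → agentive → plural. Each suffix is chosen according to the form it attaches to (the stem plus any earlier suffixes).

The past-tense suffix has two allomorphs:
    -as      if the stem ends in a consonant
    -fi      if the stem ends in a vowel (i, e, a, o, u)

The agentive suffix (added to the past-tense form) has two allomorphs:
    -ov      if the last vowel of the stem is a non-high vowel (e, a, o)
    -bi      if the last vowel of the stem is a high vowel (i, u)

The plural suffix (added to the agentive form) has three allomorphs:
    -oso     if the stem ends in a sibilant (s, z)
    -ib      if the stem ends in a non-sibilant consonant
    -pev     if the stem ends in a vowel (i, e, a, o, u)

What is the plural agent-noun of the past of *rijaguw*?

Since the final sound of *rijaguw* is /w/ (a consonant), it takes -as, giving *rijaguwas*.
The past-tense form *rijaguwas*: last vowel = /a/, a non-high vowel → -ov → *rijaguwasov*.
Since the final sound of the agentive form *rijaguwasov* is /v/ (a non-sibilant consonant), it takes -ib, giving *rijaguwasovib*.

rijaguwasovib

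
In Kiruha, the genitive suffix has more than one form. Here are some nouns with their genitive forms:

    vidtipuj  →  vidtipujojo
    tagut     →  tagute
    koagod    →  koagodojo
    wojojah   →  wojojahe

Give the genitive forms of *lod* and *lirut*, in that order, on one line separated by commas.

lodojo, lirute

Looking at the final consonant of each stem: -e when the stem ends in a voiceless consonant (*tagut*, *wojojah*); -ojo when the stem ends in a voiced consonant (*vidtipuj*, *koagod*).
Since the final consonant of *lod* is /d/ (voiced), it takes -ojo, giving *lodojo*.
*lirut*: final consonant = /t/, voiceless → -e → *lirute*.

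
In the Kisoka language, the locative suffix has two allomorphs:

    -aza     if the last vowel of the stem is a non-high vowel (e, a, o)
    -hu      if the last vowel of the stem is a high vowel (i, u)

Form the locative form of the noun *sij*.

sijhu

*sij* — last vowel /i/ (a high vowel) → -hu → *sijhu*.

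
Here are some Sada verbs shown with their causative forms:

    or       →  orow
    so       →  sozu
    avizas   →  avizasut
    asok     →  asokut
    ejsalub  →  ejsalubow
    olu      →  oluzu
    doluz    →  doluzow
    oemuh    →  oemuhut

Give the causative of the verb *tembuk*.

tembukut

The suffix is conditioned by the final sound: -ut when the stem ends in a voiceless consonant (*avizas*, *asok*, *oemuh*); -ow when the stem ends in a voiced consonant (*or*, *ejsalub*, *doluz*); -zu when the stem ends in a vowel (*so*, *olu*).
Since the final sound of *tembuk* is /k/ (a voiceless consonant), it takes -ut, giving *tembukut*.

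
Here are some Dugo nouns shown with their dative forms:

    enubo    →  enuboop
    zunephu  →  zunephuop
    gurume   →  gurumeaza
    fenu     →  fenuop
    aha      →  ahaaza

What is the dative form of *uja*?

Looking at the last vowel of each stem: -op when the last vowel of the stem is a rounded vowel (*enubo*, *zunephu*, *fenu*); -aza when the last vowel of the stem is an unrounded vowel (*gurume*, *aha*).
*uja* — last vowel /a/ (an unrounded vowel) → -aza → *ujaaza*.

ujaaza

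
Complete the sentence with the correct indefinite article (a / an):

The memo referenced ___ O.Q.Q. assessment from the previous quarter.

The indefinite article is chosen by the initial *sound* of the following word, not its spelling.
The initialism *O.Q.Q.* is read letter by letter; the first letter, O, is pronounced /oʊ/, which begins with a vowel sound.
So the article is *an*: The memo referenced an O.Q.Q. assessment from the previous quarter.

an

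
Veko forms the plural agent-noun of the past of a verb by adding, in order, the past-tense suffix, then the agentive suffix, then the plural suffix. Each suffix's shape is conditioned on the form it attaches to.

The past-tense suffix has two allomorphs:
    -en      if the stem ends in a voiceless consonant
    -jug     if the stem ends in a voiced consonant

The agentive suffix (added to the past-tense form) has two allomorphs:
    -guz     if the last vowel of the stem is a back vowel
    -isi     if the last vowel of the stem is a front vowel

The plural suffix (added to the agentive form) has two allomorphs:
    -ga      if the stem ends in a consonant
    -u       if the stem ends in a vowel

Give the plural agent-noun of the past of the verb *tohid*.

*tohid*: final consonant = /d/, voiced → -jug → *tohidjug*.
The past-tense form *tohidjug* — last vowel /u/ (a back vowel) → -guz → *tohidjugguz*.
Since the final sound of the agentive form *tohidjugguz* is /z/ (a consonant), it takes -ga, giving *tohidjugguzga*.

tohidjugguzga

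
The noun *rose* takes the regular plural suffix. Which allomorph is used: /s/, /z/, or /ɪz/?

The stem *rose* ends in a sibilant (/s, z, ʃ, ʒ, tʃ, dʒ/).
The plural suffix surfaces as /ɪz/ after sibilants, /s/ after other voiceless consonants, and /z/ after other voiced sounds.
So the plural -s on *rose* is pronounced /ɪz/.

/ɪz/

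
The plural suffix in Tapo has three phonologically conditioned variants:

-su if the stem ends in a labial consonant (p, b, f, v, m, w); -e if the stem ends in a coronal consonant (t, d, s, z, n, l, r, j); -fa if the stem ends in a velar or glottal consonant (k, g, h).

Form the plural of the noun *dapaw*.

*dapaw* — final consonant /w/ (labial) → -su → *dapawsu*.

dapawsu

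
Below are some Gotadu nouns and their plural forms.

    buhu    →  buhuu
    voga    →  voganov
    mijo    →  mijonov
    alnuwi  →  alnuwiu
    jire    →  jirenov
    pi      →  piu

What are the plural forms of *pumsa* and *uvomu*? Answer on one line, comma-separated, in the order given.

pumsanov, uvomuu

The alternation tracks the last vowel of the stem — -u when the last vowel of the stem is a high vowel (*buhu*, *alnuwi*, *pi*); -nov when the last vowel of the stem is a non-high vowel (*voga*, *mijo*, *jire*).
The last vowel of *pumsa* is /a/, which is a non-high vowel, so the suffix is -nov, giving *pumsanov*.
*uvomu*: last vowel = /u/, a high vowel → -u → *uvomuu*.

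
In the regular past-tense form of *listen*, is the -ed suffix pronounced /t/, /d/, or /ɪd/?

/d/

The stem *listen* ends in a voiced sound other than /d/.
The -ed suffix is realized as /ɪd/ after /t, d/; as /t/ after other voiceless consonants; and as /d/ after other voiced sounds.
So -ed on *listen* is pronounced /d/.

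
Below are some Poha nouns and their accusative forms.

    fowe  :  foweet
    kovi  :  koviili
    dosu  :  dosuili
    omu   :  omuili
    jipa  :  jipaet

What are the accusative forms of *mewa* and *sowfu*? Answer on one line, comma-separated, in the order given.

mewaet, sowfuili

The suffix is conditioned by the last vowel: -ili when the last vowel of the stem is a high vowel (*kovi*, *dosu*, *omu*); -et when the last vowel of the stem is a non-high vowel (*fowe*, *jipa*).
*mewa*: last vowel = /a/, a non-high vowel → -et → *mewaet*.
*sowfu*: last vowel = /u/, a high vowel → -ili → *sowfuili*.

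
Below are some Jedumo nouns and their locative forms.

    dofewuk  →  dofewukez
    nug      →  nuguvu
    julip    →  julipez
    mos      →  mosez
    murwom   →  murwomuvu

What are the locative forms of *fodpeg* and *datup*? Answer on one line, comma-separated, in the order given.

The suffix is conditioned by the final consonant: -ez when the stem ends in a voiceless consonant (*dofewuk*, *julip*, *mos*); -uvu when the stem ends in a voiced consonant (*nug*, *murwom*).
The final consonant of *fodpeg* is /g/, which is voiced, so the suffix is -uvu, giving *fodpeguvu*.
The final consonant of *datup* is /p/, which is voiceless, so the suffix is -ez, giving *datupez*.

fodpeguvu, datupez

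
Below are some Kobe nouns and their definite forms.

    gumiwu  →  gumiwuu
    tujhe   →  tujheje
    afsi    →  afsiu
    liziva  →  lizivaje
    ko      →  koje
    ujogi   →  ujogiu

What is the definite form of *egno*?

The alternation tracks the last vowel of the stem — -u when the last vowel of the stem is a high vowel (*gumiwu*, *afsi*, *ujogi*); -je when the last vowel of the stem is a non-high vowel (*tujhe*, *liziva*, *ko*).
*egno* — last vowel /o/ (a non-high vowel) → -je → *egnoje*.

egnoje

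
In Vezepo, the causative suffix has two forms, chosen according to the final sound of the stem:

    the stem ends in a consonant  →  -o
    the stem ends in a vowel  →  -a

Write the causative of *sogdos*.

Since the final sound of *sogdos* is /s/ (a consonant), it takes -o, giving *sogdoso*.

sogdoso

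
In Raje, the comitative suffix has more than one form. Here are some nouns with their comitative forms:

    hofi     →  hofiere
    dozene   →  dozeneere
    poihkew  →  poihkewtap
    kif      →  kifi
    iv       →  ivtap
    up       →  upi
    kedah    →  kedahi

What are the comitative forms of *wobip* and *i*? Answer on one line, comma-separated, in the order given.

wobipi, iere

The suffix is conditioned by the final sound: -i when the stem ends in a voiceless consonant (*kif*, *up*, *kedah*); -tap when the stem ends in a voiced consonant (*poihkew*, *iv*); -ere when the stem ends in a vowel (*hofi*, *dozene*).
Since the final sound of *wobip* is /p/ (a voiceless consonant), it takes -i, giving *wobipi*.
*i*: final sound = /i/, a vowel → -ere → *iere*.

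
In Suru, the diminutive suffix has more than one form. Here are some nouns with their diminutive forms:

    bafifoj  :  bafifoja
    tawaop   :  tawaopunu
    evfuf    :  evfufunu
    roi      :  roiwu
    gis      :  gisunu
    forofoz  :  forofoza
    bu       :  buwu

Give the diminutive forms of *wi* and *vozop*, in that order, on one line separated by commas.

Looking at the final sound of each stem: -unu when the stem ends in a voiceless consonant (*tawaop*, *evfuf*, *gis*); -a when the stem ends in a voiced consonant (*bafifoj*, *forofoz*); -wu when the stem ends in a vowel (*roi*, *bu*).
*wi*: final sound = /i/, a vowel → -wu → *wiwu*.
*vozop*: final sound = /p/, a voiceless consonant → -unu → *vozopunu*.

wiwu, vozopunu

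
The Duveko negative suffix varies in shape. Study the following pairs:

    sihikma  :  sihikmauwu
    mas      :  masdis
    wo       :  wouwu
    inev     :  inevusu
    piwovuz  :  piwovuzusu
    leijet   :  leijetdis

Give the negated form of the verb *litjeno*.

Looking at the final sound of each stem: -dis when the stem ends in a voiceless consonant (*mas*, *leijet*); -usu when the stem ends in a voiced consonant (*inev*, *piwovuz*); -uwu when the stem ends in a vowel (*sihikma*, *wo*).
*litjeno*: final sound = /o/, a vowel → -uwu → *litjenouwu*.

litjenouwu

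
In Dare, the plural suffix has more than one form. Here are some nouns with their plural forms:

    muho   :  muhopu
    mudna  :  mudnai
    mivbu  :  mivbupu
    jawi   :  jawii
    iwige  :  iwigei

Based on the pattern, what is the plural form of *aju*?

The pattern is rounding harmony: -pu when the last vowel of the stem is a rounded vowel (*muho*, *mivbu*); -i when the last vowel of the stem is an unrounded vowel (*mudna*, *jawi*, *iwige*).
*aju*: last vowel = /u/, a rounded vowel → -pu → *ajupu*.

ajupu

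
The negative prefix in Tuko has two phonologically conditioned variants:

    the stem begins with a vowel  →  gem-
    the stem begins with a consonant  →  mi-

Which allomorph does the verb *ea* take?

gem-

Since the first sound of *ea* is /e/ (a vowel), it takes gem-.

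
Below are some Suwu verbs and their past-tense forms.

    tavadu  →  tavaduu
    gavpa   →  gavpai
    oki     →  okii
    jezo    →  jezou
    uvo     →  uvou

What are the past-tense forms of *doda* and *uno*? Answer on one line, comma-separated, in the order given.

dodai, unou

The alternation tracks the last vowel of the stem — -u when the last vowel of the stem is a rounded vowel (*tavadu*, *jezo*, *uvo*); -i when the last vowel of the stem is an unrounded vowel (*gavpa*, *oki*).
*doda* — last vowel /a/ (an unrounded vowel) → -i → *dodai*.
*uno* — last vowel /o/ (a rounded vowel) → -u → *unou*.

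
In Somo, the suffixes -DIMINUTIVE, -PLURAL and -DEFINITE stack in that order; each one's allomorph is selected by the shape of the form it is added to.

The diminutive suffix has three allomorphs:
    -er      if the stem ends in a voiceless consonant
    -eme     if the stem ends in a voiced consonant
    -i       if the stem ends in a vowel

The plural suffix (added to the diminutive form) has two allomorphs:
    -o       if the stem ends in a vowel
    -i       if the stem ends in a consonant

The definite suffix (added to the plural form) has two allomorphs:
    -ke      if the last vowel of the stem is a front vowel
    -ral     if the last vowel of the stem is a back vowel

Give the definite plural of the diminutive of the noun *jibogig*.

jibogigemeoral

*jibogig*: final sound = /g/, a voiced consonant → -eme → *jibogigeme*.
The final sound of the diminutive form *jibogigeme* is /e/, which is a vowel, so the plural suffix is -o, giving *jibogigemeo*.
The plural form *jibogigemeo*: last vowel = /o/, a back vowel → -ral → *jibogigemeoral*.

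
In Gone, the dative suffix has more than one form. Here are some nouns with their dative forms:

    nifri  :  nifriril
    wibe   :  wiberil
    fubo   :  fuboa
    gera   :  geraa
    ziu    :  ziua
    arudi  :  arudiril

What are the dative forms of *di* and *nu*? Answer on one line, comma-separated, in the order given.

diril, nua

The alternation tracks the last vowel of the stem — -ril when the last vowel of the stem is a front vowel (*nifri*, *wibe*, *arudi*); -a when the last vowel of the stem is a back vowel (*fubo*, *gera*, *ziu*).
The last vowel of *di* is /i/, which is a front vowel, so the suffix is -ril, giving *diril*.
*nu* — last vowel /u/ (a back vowel) → -a → *nua*.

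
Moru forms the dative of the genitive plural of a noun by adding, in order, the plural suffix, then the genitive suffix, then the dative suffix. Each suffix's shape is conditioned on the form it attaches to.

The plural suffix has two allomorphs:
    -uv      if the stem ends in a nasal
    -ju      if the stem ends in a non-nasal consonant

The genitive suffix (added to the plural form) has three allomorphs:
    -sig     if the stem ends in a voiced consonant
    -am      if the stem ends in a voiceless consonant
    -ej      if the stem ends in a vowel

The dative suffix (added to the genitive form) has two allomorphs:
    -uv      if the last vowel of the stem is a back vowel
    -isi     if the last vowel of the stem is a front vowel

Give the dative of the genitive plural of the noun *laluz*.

*laluz* — final consonant /z/ (non-nasal) → -ju → *laluzju*.
The plural form *laluzju*: final sound = /u/, a vowel → -ej → *laluzjuej*.
The last vowel of the genitive form *laluzjuej* is /e/, which is a front vowel, so the dative suffix is -isi, giving *laluzjuejisi*.

laluzjuejisi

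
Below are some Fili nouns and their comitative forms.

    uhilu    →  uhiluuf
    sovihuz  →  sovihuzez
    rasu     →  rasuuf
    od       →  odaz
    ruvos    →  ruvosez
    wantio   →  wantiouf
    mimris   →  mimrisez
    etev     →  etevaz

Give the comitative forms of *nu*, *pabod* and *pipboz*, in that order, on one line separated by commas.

The pattern is sibilance of the final sound: -ez when the stem ends in a sibilant (*sovihuz*, *ruvos*, *mimris*); -az when the stem ends in a non-sibilant consonant (*od*, *etev*); -uf when the stem ends in a vowel (*uhilu*, *rasu*, *wantio*).
*nu*: final sound = /u/, a vowel → -uf → *nuuf*.
*pabod*: final sound = /d/, a non-sibilant consonant → -az → *pabodaz*.
*pipboz* — final sound /z/ (a sibilant) → -ez → *pipbozez*.

nuuf, pabodaz, pipbozez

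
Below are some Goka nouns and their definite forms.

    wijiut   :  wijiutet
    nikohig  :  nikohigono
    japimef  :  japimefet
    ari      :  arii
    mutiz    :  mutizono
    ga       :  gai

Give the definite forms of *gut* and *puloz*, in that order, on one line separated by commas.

The alternation tracks the final sound of the stem — -et when the stem ends in a voiceless consonant (*wijiut*, *japimef*); -ono when the stem ends in a voiced consonant (*nikohig*, *mutiz*); -i when the stem ends in a vowel (*ari*, *ga*).
Since the final sound of *gut* is /t/ (a voiceless consonant), it takes -et, giving *gutet*.
*puloz*: final sound = /z/, a voiced consonant → -ono → *pulozono*.

gutet, pulozono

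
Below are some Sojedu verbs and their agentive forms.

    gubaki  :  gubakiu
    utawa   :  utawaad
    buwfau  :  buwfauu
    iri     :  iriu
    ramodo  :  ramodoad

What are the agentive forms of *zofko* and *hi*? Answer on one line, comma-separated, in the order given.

The alternation tracks the last vowel of the stem — -u when the last vowel of the stem is a high vowel (*gubaki*, *buwfau*, *iri*); -ad when the last vowel of the stem is a non-high vowel (*utawa*, *ramodo*).
Since the last vowel of *zofko* is /o/ (a non-high vowel), it takes -ad, giving *zofkoad*.
*hi*: last vowel = /i/, a high vowel → -u → *hiu*.

zofkoad, hiu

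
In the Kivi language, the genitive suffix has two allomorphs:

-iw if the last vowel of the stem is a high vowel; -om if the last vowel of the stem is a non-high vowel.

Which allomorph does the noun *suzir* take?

-iw

*suzir* — last vowel /i/ (a high vowel) → -iw.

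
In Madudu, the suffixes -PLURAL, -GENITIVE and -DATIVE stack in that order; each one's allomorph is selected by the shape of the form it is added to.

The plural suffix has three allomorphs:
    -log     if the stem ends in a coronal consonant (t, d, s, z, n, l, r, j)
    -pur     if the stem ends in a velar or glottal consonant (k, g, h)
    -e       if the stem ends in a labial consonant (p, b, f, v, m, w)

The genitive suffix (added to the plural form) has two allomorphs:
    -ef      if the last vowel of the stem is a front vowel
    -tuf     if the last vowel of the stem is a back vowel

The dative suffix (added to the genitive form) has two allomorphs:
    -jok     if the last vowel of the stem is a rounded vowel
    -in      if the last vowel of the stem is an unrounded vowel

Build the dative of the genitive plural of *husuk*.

The final consonant of *husuk* is /k/, which is velar/glottal, so the plural suffix is -pur, giving *husukpur*.
The last vowel of the plural form *husukpur* is /u/, which is a back vowel, so the genitive suffix is -tuf, giving *husukpurtuf*.
The last vowel of the genitive form *husukpurtuf* is /u/, which is a rounded vowel, so the dative suffix is -jok, giving *husukpurtufjok*.

husukpurtufjok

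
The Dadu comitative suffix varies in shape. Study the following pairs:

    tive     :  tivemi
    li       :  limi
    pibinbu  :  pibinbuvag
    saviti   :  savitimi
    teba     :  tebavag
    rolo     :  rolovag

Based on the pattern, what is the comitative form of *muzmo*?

muzmovag

The alternation tracks the last vowel of the stem — -mi when the last vowel of the stem is a front vowel (*tive*, *li*, *saviti*); -vag when the last vowel of the stem is a back vowel (*pibinbu*, *teba*, *rolo*).
Since the last vowel of *muzmo* is /o/ (a back vowel), it takes -vag, giving *muzmovag*.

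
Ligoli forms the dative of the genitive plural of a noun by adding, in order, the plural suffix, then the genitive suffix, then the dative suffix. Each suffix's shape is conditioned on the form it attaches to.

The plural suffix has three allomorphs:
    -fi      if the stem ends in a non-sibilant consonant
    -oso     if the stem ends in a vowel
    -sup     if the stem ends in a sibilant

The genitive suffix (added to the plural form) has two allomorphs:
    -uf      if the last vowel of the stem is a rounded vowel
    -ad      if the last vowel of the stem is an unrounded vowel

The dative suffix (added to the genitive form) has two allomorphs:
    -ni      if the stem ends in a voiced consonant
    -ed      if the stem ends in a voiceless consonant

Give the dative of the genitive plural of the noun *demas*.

demassupufed

Since the final sound of *demas* is /s/ (a sibilant), it takes -sup, giving *demassup*.
The plural form *demassup*: last vowel = /u/, a rounded vowel → -uf → *demassupuf*.
Since the final consonant of the genitive form *demassupuf* is /f/ (voiceless), it takes -ed, giving *demassupufed*.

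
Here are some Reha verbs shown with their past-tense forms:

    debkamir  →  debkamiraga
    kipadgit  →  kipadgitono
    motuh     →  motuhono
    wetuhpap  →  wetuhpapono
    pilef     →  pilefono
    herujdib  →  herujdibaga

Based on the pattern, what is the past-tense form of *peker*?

pekeraga

The alternation tracks the final consonant of the stem — -ono when the stem ends in a voiceless consonant (*kipadgit*, *motuh*, *wetuhpap*, *pilef*); -aga when the stem ends in a voiced consonant (*debkamir*, *herujdib*).
*peker* — final consonant /r/ (voiced) → -aga → *pekeraga*.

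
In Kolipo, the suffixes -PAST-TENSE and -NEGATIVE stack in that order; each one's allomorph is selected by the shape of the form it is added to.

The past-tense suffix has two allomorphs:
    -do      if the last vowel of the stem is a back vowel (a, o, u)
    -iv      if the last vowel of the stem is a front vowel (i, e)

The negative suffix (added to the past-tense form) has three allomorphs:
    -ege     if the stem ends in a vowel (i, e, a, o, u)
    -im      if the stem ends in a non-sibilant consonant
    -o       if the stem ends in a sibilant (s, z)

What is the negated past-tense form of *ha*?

*ha*: last vowel = /a/, a back vowel → -do → *hado*.
The past-tense form *hado* — final sound /o/ (a vowel) → -ege → *hadoege*.

hadoege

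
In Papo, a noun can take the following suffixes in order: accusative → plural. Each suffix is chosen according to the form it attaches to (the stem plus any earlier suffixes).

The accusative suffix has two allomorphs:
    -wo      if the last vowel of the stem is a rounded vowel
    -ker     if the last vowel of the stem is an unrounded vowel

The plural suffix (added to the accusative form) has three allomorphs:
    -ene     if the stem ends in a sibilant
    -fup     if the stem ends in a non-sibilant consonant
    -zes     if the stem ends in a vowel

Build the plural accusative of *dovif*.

*dovif* — last vowel /i/ (an unrounded vowel) → -ker → *dovifker*.
The accusative form *dovifker*: final sound = /r/, a non-sibilant consonant → -fup → *dovifkerfup*.

dovifkerfup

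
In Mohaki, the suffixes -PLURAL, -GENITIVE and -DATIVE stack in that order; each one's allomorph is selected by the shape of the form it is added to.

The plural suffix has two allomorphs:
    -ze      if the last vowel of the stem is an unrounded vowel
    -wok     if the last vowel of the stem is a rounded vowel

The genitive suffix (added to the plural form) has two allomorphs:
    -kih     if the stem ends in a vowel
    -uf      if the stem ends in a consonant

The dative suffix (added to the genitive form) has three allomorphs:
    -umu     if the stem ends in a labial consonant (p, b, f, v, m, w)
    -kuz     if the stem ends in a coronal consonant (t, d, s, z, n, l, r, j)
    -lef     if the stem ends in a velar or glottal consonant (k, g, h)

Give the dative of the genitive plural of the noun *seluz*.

*seluz* — last vowel /u/ (a rounded vowel) → -wok → *seluzwok*.
The plural form *seluzwok*: final sound = /k/, a consonant → -uf → *seluzwokuf*.
The genitive form *seluzwokuf* — final consonant /f/ (labial) → -umu → *seluzwokufumu*.

seluzwokufumu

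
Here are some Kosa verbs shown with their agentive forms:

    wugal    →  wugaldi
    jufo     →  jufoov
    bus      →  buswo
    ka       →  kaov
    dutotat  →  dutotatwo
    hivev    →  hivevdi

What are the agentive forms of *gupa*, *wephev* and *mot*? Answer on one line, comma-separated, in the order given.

The alternation tracks the final sound of the stem — -wo when the stem ends in a voiceless consonant (*bus*, *dutotat*); -di when the stem ends in a voiced consonant (*wugal*, *hivev*); -ov when the stem ends in a vowel (*jufo*, *ka*).
Since the final sound of *gupa* is /a/ (a vowel), it takes -ov, giving *gupaov*.
*wephev* — final sound /v/ (a voiced consonant) → -di → *wephevdi*.
*mot*: final sound = /t/, a voiceless consonant → -wo → *motwo*.

gupaov, wephevdi, motwo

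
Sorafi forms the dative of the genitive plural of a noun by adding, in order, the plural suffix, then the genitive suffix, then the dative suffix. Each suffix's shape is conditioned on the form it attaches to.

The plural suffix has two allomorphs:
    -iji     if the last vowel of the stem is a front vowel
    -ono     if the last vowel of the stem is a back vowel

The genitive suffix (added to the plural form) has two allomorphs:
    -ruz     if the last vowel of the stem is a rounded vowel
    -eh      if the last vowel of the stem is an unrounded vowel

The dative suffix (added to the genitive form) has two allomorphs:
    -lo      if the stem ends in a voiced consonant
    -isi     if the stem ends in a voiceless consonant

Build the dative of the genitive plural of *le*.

leijiehisi

*le* — last vowel /e/ (a front vowel) → -iji → *leiji*.
Since the last vowel of the plural form *leiji* is /i/ (an unrounded vowel), it takes -eh, giving *leijieh*.
The genitive form *leijieh* — final consonant /h/ (voiceless) → -isi → *leijiehisi*.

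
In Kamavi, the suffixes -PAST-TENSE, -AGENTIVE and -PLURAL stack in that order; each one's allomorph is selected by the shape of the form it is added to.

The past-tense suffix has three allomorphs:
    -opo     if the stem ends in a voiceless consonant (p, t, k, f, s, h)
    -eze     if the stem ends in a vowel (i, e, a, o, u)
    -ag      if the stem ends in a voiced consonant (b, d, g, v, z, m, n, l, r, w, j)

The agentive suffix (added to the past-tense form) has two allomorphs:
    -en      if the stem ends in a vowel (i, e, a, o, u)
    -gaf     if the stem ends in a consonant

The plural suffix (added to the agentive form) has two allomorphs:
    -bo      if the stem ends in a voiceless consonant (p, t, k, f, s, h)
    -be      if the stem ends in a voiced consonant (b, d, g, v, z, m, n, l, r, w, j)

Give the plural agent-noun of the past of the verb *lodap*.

lodapopoenbe

*lodap*: final sound = /p/, a voiceless consonant → -opo → *lodapopo*.
Since the final sound of the past-tense form *lodapopo* is /o/ (a vowel), it takes -en, giving *lodapopoen*.
The agentive form *lodapopoen*: final consonant = /n/, voiced → -be → *lodapopoenbe*.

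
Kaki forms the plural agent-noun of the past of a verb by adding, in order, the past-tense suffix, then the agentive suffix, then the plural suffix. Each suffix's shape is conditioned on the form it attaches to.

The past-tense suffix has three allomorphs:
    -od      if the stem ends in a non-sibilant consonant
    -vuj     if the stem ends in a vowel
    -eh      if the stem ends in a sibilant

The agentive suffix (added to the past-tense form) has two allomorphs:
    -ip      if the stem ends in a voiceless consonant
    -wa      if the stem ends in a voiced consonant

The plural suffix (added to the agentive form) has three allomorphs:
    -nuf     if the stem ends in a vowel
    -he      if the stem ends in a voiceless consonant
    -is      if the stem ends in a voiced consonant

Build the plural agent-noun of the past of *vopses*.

The final sound of *vopses* is /s/, which is a sibilant, so the past-tense suffix is -eh, giving *vopseseh*.
The past-tense form *vopseseh* — final consonant /h/ (voiceless) → -ip → *vopsesehip*.
The final sound of the agentive form *vopsesehip* is /p/, which is a voiceless consonant, so the plural suffix is -he, giving *vopsesehiphe*.

vopsesehiphe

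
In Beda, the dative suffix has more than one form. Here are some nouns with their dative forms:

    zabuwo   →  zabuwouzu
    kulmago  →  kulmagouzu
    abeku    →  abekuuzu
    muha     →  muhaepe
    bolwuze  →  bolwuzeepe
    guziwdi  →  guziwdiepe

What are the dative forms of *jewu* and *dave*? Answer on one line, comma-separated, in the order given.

The suffix is conditioned by the last vowel: -uzu when the last vowel of the stem is a rounded vowel (*zabuwo*, *kulmago*, *abeku*); -epe when the last vowel of the stem is an unrounded vowel (*muha*, *bolwuze*, *guziwdi*).
*jewu* — last vowel /u/ (a rounded vowel) → -uzu → *jewuuzu*.
Since the last vowel of *dave* is /e/ (an unrounded vowel), it takes -epe, giving *daveepe*.

jewuuzu, daveepe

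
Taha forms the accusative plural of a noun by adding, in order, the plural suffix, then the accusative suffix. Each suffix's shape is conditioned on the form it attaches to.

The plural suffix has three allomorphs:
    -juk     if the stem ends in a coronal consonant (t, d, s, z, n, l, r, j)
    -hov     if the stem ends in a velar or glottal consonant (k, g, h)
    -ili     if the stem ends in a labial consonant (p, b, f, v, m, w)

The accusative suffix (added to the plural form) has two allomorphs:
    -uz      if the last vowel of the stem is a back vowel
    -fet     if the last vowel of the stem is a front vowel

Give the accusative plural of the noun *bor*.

*bor* — final consonant /r/ (coronal) → -juk → *borjuk*.
The last vowel of the plural form *borjuk* is /u/, which is a back vowel, so the accusative suffix is -uz, giving *borjukuz*.

borjukuz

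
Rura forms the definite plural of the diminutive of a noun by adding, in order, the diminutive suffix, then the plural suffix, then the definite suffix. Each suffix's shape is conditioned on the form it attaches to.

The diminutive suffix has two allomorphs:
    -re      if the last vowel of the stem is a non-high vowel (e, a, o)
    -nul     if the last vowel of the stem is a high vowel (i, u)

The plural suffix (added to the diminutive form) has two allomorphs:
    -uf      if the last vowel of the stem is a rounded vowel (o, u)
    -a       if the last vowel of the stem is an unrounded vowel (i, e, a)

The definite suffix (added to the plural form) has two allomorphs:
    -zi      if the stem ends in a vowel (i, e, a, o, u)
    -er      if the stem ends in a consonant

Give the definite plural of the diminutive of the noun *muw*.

Since the last vowel of *muw* is /u/ (a high vowel), it takes -nul, giving *muwnul*.
The diminutive form *muwnul*: last vowel = /u/, a rounded vowel → -uf → *muwnuluf*.
The plural form *muwnuluf*: final sound = /f/, a consonant → -er → *muwnulufer*.

muwnulufer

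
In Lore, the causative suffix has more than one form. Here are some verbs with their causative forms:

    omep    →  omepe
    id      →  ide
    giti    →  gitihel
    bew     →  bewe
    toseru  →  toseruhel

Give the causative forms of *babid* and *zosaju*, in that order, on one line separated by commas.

babide, zosajuhel

The pattern is consonant vs. vowel: -e when the stem ends in a consonant (*omep*, *id*, *bew*); -hel when the stem ends in a vowel (*giti*, *toseru*).
The final sound of *babid* is /d/, which is a consonant, so the suffix is -e, giving *babide*.
*zosaju* — final sound /u/ (a vowel) → -hel → *zosajuhel*.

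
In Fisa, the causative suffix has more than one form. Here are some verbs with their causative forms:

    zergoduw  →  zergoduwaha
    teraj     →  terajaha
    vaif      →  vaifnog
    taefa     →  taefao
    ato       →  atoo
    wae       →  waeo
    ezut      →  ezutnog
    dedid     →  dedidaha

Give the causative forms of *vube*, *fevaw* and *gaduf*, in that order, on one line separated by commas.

The suffix is conditioned by the final sound: -nog when the stem ends in a voiceless consonant (*vaif*, *ezut*); -aha when the stem ends in a voiced consonant (*zergoduw*, *teraj*, *dedid*); -o when the stem ends in a vowel (*taefa*, *ato*, *wae*).
*vube* — final sound /e/ (a vowel) → -o → *vubeo*.
*fevaw* — final sound /w/ (a voiced consonant) → -aha → *fevawaha*.
*gaduf* — final sound /f/ (a voiceless consonant) → -nog → *gadufnog*.

vubeo, fevawaha, gadufnog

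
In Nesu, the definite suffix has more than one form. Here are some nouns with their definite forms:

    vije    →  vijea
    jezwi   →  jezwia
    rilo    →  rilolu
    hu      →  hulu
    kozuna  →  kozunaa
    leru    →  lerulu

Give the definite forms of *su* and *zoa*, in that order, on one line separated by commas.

The suffix is conditioned by the last vowel: -lu when the last vowel of the stem is a rounded vowel (*rilo*, *hu*, *leru*); -a when the last vowel of the stem is an unrounded vowel (*vije*, *jezwi*, *kozuna*).
*su*: last vowel = /u/, a rounded vowel → -lu → *sulu*.
Since the last vowel of *zoa* is /a/ (an unrounded vowel), it takes -a, giving *zoaa*.

sulu, zoaa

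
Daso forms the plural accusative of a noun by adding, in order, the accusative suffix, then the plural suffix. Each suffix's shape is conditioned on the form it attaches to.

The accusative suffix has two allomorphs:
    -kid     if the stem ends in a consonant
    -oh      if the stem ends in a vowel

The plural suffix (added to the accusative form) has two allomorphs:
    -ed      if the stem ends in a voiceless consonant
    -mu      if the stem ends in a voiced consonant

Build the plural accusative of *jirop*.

Since the final sound of *jirop* is /p/ (a consonant), it takes -kid, giving *jiropkid*.
The accusative form *jiropkid*: final consonant = /d/, voiced → -mu → *jiropkidmu*.

jiropkidmu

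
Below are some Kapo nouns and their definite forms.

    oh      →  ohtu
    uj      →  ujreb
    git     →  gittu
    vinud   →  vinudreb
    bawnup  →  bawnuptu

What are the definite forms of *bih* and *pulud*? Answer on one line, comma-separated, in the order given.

bihtu, puludreb

The suffix is conditioned by the final consonant: -tu when the stem ends in a voiceless consonant (*oh*, *git*, *bawnup*); -reb when the stem ends in a voiced consonant (*uj*, *vinud*).
The final consonant of *bih* is /h/, which is voiceless, so the suffix is -tu, giving *bihtu*.
Since the final consonant of *pulud* is /d/ (voiced), it takes -reb, giving *puludreb*.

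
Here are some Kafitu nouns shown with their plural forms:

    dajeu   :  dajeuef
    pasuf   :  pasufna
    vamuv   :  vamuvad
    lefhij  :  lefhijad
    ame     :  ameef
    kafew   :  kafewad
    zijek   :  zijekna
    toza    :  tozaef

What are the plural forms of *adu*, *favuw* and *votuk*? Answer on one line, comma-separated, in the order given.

The suffix is conditioned by the final sound: -na when the stem ends in a voiceless consonant (*pasuf*, *zijek*); -ad when the stem ends in a voiced consonant (*vamuv*, *lefhij*, *kafew*); -ef when the stem ends in a vowel (*dajeu*, *ame*, *toza*).
The final sound of *adu* is /u/, which is a vowel, so the suffix is -ef, giving *aduef*.
*favuw*: final sound = /w/, a voiced consonant → -ad → *favuwad*.
The final sound of *votuk* is /k/, which is a voiceless consonant, so the suffix is -na, giving *votukna*.

aduef, favuwad, votukna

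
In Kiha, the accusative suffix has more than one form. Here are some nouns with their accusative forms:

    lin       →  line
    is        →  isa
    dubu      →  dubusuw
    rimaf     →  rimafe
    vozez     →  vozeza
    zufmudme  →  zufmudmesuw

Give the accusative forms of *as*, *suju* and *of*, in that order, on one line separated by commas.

asa, sujusuw, ofe

The alternation tracks the final sound of the stem — -a when the stem ends in a sibilant (*is*, *vozez*); -e when the stem ends in a non-sibilant consonant (*lin*, *rimaf*); -suw when the stem ends in a vowel (*dubu*, *zufmudme*).
The final sound of *as* is /s/, which is a sibilant, so the suffix is -a, giving *asa*.
*suju*: final sound = /u/, a vowel → -suw → *sujusuw*.
*of*: final sound = /f/, a non-sibilant consonant → -e → *ofe*.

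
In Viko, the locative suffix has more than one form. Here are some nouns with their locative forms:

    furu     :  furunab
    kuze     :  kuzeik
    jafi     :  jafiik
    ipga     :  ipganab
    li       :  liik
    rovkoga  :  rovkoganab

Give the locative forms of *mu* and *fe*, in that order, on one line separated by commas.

munab, feik

The pattern is front/back vowel harmony: -ik when the last vowel of the stem is a front vowel (*kuze*, *jafi*, *li*); -nab when the last vowel of the stem is a back vowel (*furu*, *ipga*, *rovkoga*).
Since the last vowel of *mu* is /u/ (a back vowel), it takes -nab, giving *munab*.
*fe* — last vowel /e/ (a front vowel) → -ik → *feik*.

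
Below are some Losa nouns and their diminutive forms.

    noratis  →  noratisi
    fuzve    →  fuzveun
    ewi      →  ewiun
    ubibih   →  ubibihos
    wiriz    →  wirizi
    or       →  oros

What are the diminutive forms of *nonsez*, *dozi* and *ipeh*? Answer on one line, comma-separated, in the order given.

nonsezi, doziun, ipehos

The alternation tracks the final sound of the stem — -i when the stem ends in a sibilant (*noratis*, *wiriz*); -os when the stem ends in a non-sibilant consonant (*ubibih*, *or*); -un when the stem ends in a vowel (*fuzve*, *ewi*).
*nonsez* — final sound /z/ (a sibilant) → -i → *nonsezi*.
*dozi*: final sound = /i/, a vowel → -un → *doziun*.
The final sound of *ipeh* is /h/, which is a non-sibilant consonant, so the suffix is -os, giving *ipehos*.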